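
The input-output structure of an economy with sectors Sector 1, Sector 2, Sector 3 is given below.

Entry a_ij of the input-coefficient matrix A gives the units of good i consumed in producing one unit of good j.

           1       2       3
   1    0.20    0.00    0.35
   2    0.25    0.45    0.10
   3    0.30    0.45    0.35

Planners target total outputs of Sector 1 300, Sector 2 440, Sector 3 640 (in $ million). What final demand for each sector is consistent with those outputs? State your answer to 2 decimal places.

I − A =
  [   0.80     0.00    -0.35]
  [  -0.25     0.55    -0.10]
  [  -0.30    -0.45     0.65]
d = (I − A) x:
  d_1 = (+0.80)·300 + (+0.00)·440 + (-0.35)·640 = 16.00
  d_2 = (-0.25)·300 + (+0.55)·440 + (-0.10)·640 = 103.00
  d_3 = (-0.30)·300 + (-0.45)·440 + (+0.65)·640 = 128.00

d_1 = 16.00, d_2 = 103.00, d_3 = 128.00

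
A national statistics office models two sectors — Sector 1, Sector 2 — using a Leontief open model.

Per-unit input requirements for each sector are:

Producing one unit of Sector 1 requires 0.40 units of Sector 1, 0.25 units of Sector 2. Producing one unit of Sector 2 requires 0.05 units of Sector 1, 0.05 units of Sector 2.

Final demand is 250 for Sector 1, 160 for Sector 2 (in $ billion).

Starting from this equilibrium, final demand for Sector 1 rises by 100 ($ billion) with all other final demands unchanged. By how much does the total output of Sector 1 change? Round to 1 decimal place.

Δx_1 = 170.4

I − A =
  [   0.60    -0.05]
  [  -0.25     0.95]
det(I−A) = (0.60)(0.95) − (-0.05)(-0.25) = 0.5575
adj(I−A) = [[0.95, 0.05], [0.25, 0.60]]
(I − A)⁻¹ = adj(I−A) / det(I−A) ≈
  [   1.7040     0.0897]
  [   0.4484     1.0762]
Δx = (I − A)⁻¹ Δd with Δd having +100 in the Sector 1 component and 0 elsewhere.
So Δx_1 = L_11 · (+100), where L_11 = adj(I−A)_11 / det(I−A) = 0.95 / 0.5575.
Δx_1 = 0.95 × (+100) / 0.5575 = 95.00 / 0.5575 ≈ 170.4.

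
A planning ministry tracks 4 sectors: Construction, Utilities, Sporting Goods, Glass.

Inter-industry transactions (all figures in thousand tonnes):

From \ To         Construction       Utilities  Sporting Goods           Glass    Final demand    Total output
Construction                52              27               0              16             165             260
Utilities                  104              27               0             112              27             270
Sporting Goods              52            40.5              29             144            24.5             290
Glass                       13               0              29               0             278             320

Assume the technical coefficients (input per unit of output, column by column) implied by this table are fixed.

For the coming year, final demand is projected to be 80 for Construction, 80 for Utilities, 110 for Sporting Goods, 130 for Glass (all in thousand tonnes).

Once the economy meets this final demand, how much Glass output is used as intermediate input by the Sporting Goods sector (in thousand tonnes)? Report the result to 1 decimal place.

z_43 = 27.0

Technical coefficients a_ij = z_ij / X_j:
  a_11 = 52/260 = 0.20, a_21 = 104/260 = 0.40, a_31 = 52/260 = 0.20, a_41 = 13/260 = 0.05
  a_12 = 27/270 = 0.10, a_22 = 27/270 = 0.10, a_32 = 40.5/270 = 0.15, a_42 = 0/270 = 0.00
  a_13 = 0/290 = 0.00, a_23 = 0/290 = 0.00, a_33 = 29/290 = 0.10, a_43 = 29/290 = 0.10
  a_14 = 16/320 = 0.05, a_24 = 112/320 = 0.35, a_34 = 144/320 = 0.45, a_44 = 0/320 = 0.00
I − A =
  [   0.80    -0.10     0.00    -0.05]
  [  -0.40     0.90     0.00    -0.35]
  [  -0.20    -0.15     0.90    -0.45]
  [  -0.05     0.00    -0.10     1.00]
Compute the cofactors C_ij = (−1)^(i+j)·(3×3 minor ij) of I−A; the adjugate is their transpose:
adj(I−A) = Cᵀ =
  [ 0.764250   0.086250   0.008000   0.072000]
  [ 0.364750   0.680750   0.030000   0.270000]
  [ 0.262875   0.141875   0.676000   0.367000]
  [ 0.064500   0.018500   0.068000   0.612000]
det(I−A) = Σ_j (I−A)_1j·C_1j = (0.80)(0.764250) + (-0.10)(0.364750) + (0.00)(0.262875) + (-0.05)(0.064500) = 0.5717
(I − A)⁻¹ = adj(I−A) / det(I−A) ≈
  [   1.3368     0.1509     0.0140     0.1259]
  [   0.6380     1.1907     0.0525     0.4723]
  [   0.4598     0.2482     1.1824     0.6419]
  [   0.1128     0.0324     0.1189     1.0705]
First solve x = (I − A)⁻¹ d = adj(I−A)·d / det(I−A); in particular x_3 = (0.262875·80 + 0.141875·80 + 0.676000·110 + 0.367000·130) / 0.5717 = 154.45 / 0.5717 ≈ 270.159.
Intermediate flow from 4 to 3: z_43 = a_43 · x_3 = 0.10 × 154.45 / 0.5717 = 15.445 / 0.5717 ≈ 27.0.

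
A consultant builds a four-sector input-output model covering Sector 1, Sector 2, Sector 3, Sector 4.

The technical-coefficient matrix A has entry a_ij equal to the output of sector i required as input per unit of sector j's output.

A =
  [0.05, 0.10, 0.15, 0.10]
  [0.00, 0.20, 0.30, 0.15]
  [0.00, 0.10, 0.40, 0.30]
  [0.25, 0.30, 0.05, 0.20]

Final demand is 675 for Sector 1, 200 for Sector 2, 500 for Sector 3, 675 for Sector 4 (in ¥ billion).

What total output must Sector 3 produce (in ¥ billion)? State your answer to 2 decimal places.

x_3 = 2015.99

I − A =
  [   0.95    -0.10    -0.15    -0.10]
  [   0.00     0.80    -0.30    -0.15]
  [   0.00    -0.10     0.60    -0.30]
  [  -0.25    -0.30    -0.05     0.80]
Compute the cofactors C_ij = (−1)^(i+j)·(3×3 minor ij) of I−A; the adjugate is their transpose:
adj(I−A) = Cᵀ =
  [ 0.29325   0.09050   0.12700   0.10125]
  [ 0.04500   0.41550   0.23325   0.17100]
  [ 0.06375   0.16650   0.54150   0.24225]
  [ 0.11250   0.19450   0.16100   0.42750]
det(I−A) = Σ_j (I−A)_1j·C_1j = (0.95)(0.29325) + (-0.10)(0.04500) + (-0.15)(0.06375) + (-0.10)(0.11250) = 0.253275
(I − A)⁻¹ = adj(I−A) / det(I−A) ≈
  [   1.1578     0.3573     0.5014     0.3998]
  [   0.1777     1.6405     0.9209     0.6752]
  [   0.2517     0.6574     2.1380     0.9565]
  [   0.4442     0.7679     0.6357     1.6879]
x = (I − A)⁻¹ d = adj(I−A)·d / det(I−A), with det(I−A) = 0.253275:
  x_1 = (0.29325·675 + 0.09050·200 + 0.12700·500 + 0.10125·675) / 0.253275 = 347.8875 / 0.253275 ≈ 1373.56
  x_2 = (0.04500·675 + 0.41550·200 + 0.23325·500 + 0.17100·675) / 0.253275 = 345.525 / 0.253275 ≈ 1364.23
  x_3 = (0.06375·675 + 0.16650·200 + 0.54150·500 + 0.24225·675) / 0.253275 = 510.60 / 0.253275 ≈ 2015.99
  x_4 = (0.11250·675 + 0.19450·200 + 0.16100·500 + 0.42750·675) / 0.253275 = 483.90 / 0.253275 ≈ 1910.57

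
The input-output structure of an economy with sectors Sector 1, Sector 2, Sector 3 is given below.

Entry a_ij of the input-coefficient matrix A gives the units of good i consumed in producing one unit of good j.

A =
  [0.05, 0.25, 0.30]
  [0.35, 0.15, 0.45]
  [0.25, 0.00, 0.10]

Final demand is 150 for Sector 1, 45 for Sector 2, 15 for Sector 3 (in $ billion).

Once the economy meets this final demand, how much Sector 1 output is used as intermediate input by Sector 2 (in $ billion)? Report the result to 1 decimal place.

I − A =
  [   0.95    -0.25    -0.30]
  [  -0.35     0.85    -0.45]
  [  -0.25     0.00     0.90]
Cofactors of I−A, C_ij = (−1)^(i+j)·(minor ij) (rows/columns in the sector order above):
  C_11 = (0.85)(0.90) − (-0.45)(0.00) = 0.7650
  C_12 = −[(-0.35)(0.90) − (-0.45)(-0.25)] = 0.4275
  C_13 = (-0.35)(0.00) − (0.85)(-0.25) = 0.2125
  C_21 = −[(-0.25)(0.90) − (-0.30)(0.00)] = 0.2250
  C_22 = (0.95)(0.90) − (-0.30)(-0.25) = 0.7800
  C_23 = −[(0.95)(0.00) − (-0.25)(-0.25)] = 0.0625
  C_31 = (-0.25)(-0.45) − (-0.30)(0.85) = 0.3675
  C_32 = −[(0.95)(-0.45) − (-0.30)(-0.35)] = 0.5325
  C_33 = (0.95)(0.85) − (-0.25)(-0.35) = 0.7200
det(I−A) = Σ_j (I−A)_1j·C_1j = (0.95)(0.7650) + (-0.25)(0.4275) + (-0.30)(0.2125) = 0.556125
adj(I−A) = Cᵀ =
  [ 0.7650   0.2250   0.3675]
  [ 0.4275   0.7800   0.5325]
  [ 0.2125   0.0625   0.7200]
(I − A)⁻¹ = adj(I−A) / det(I−A) ≈
  [   1.3756     0.4046     0.6608]
  [   0.7687     1.4026     0.9575]
  [   0.3821     0.1124     1.2947]
First solve x = (I − A)⁻¹ d = adj(I−A)·d / det(I−A); in particular x_2 = (0.4275·150 + 0.7800·45 + 0.5325·15) / 0.556125 = 107.2125 / 0.556125 ≈ 192.785.
Intermediate flow from 1 to 2: z_12 = a_12 · x_2 = 0.25 × 107.2125 / 0.556125 = 26.803125 / 0.556125 ≈ 48.2.

z_12 = 48.2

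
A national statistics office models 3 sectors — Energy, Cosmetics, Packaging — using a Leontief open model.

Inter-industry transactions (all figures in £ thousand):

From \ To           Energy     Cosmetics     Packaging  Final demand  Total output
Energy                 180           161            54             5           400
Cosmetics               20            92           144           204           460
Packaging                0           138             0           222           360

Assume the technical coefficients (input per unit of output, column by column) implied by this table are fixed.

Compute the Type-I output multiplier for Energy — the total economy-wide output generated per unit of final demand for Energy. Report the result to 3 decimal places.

m_E = 2.103

Technical coefficients a_ij = z_ij / X_j:
  a_EE = 180/400 = 0.45, a_CE = 20/400 = 0.05, a_PE = 0/400 = 0.00
  a_EC = 161/460 = 0.35, a_CC = 92/460 = 0.20, a_PC = 138/460 = 0.30
  a_EP = 54/360 = 0.15, a_CP = 144/360 = 0.40, a_PP = 0/360 = 0.00
I − A =
  [   0.55    -0.35    -0.15]
  [  -0.05     0.80    -0.40]
  [   0.00    -0.30     1.00]
Cofactors of I−A, C_ij = (−1)^(i+j)·(minor ij) (rows/columns in the sector order above):
  C_11 = (0.80)(1.00) − (-0.40)(-0.30) = 0.6800
  C_12 = −[(-0.05)(1.00) − (-0.40)(0.00)] = 0.0500
  C_13 = (-0.05)(-0.30) − (0.80)(0.00) = 0.0150
  C_21 = −[(-0.35)(1.00) − (-0.15)(-0.30)] = 0.3950
  C_22 = (0.55)(1.00) − (-0.15)(0.00) = 0.5500
  C_23 = −[(0.55)(-0.30) − (-0.35)(0.00)] = 0.1650
  C_31 = (-0.35)(-0.40) − (-0.15)(0.80) = 0.2600
  C_32 = −[(0.55)(-0.40) − (-0.15)(-0.05)] = 0.2275
  C_33 = (0.55)(0.80) − (-0.35)(-0.05) = 0.4225
det(I−A) = Σ_j (I−A)_1j·C_1j = (0.55)(0.6800) + (-0.35)(0.0500) + (-0.15)(0.0150) = 0.35425
adj(I−A) = Cᵀ =
  [ 0.6800   0.3950   0.2600]
  [ 0.0500   0.5500   0.2275]
  [ 0.0150   0.1650   0.4225]
(I − A)⁻¹ = adj(I−A) / det(I−A) ≈
  [   1.9195     1.1150     0.7339]
  [   0.1411     1.5526     0.6422]
  [   0.0423     0.4658     1.1927]
The output multiplier for sector j is the column-j sum of the Leontief inverse (I − A)⁻¹ = adj(I−A) / det(I−A).
Column E of adj(I−A): (0.6800, 0.0500, 0.0150); det(I−A) = 0.35425.
m_E = (0.6800 + 0.0500 + 0.0150) / 0.35425 = 0.745 / 0.35425 ≈ 2.103.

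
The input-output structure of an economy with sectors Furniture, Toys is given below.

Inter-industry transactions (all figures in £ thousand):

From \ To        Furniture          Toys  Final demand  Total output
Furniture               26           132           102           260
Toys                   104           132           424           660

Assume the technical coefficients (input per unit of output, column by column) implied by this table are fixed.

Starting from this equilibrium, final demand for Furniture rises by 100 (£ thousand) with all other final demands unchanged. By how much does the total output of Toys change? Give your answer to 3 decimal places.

Technical coefficients a_ij = z_ij / X_j:
  a_11 = 26/260 = 0.10, a_21 = 104/260 = 0.40
  a_12 = 132/660 = 0.20, a_22 = 132/660 = 0.20
I − A =
  [   0.90    -0.20]
  [  -0.40     0.80]
det(I−A) = (0.90)(0.80) − (-0.20)(-0.40) = 0.6400
adj(I−A) = [[0.80, 0.20], [0.40, 0.90]]
(I − A)⁻¹ = adj(I−A) / det(I−A) ≈
  [   1.2500     0.3125]
  [   0.6250     1.4063]
Δx = (I − A)⁻¹ Δd with Δd having +100 in the Furniture component and 0 elsewhere.
So Δx_2 = L_21 · (+100), where L_21 = adj(I−A)_21 / det(I−A) = 0.40 / 0.6400.
Δx_2 = 0.40 × (+100) / 0.6400 = 40.00 / 0.6400 = 62.500.

Δx_2 = 62.500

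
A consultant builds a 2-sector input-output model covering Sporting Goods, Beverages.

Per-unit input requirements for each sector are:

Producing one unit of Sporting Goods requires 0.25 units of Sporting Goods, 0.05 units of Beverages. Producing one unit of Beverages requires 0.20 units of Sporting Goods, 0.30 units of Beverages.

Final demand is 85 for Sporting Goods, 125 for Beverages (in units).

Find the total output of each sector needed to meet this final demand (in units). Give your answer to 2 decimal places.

I − A =
  [   0.75    -0.20]
  [  -0.05     0.70]
det(I−A) = (0.75)(0.70) − (-0.20)(-0.05) = 0.5150
adj(I−A) = [[0.70, 0.20], [0.05, 0.75]]
(I − A)⁻¹ = adj(I−A) / det(I−A) ≈
  [   1.3592     0.3883]
  [   0.0971     1.4563]
x = (I − A)⁻¹ d = adj(I−A)·d / det(I−A), with det(I−A) = 0.5150:
  x_1 = (0.70·85 + 0.20·125) / 0.5150 = 84.50 / 0.5150 ≈ 164.08
  x_2 = (0.05·85 + 0.75·125) / 0.5150 = 98.00 / 0.5150 ≈ 190.29

x_1 = 164.08, x_2 = 190.29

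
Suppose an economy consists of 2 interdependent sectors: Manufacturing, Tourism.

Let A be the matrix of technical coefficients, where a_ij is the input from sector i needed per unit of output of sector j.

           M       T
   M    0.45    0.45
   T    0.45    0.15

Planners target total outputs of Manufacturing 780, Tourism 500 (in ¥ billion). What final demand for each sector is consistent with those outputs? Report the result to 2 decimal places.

I − A =
  [   0.55    -0.45]
  [  -0.45     0.85]
d = (I − A) x:
  d_M = (+0.55)·780 + (-0.45)·500 = 204.00
  d_T = (-0.45)·780 + (+0.85)·500 = 74.00

d_M = 204.00, d_T = 74.00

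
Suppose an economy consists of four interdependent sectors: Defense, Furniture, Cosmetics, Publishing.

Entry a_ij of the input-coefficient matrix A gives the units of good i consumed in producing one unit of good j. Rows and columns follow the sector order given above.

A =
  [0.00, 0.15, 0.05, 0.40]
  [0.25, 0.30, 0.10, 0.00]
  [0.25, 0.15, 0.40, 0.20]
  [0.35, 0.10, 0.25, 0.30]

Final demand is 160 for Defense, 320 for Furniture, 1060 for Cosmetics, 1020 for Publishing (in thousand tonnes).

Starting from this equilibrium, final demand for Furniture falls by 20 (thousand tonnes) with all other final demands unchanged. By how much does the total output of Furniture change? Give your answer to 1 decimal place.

Δx_2 = -37.2

I − A =
  [   1.00    -0.15    -0.05    -0.40]
  [  -0.25     0.70    -0.10     0.00]
  [  -0.25    -0.15     0.60    -0.20]
  [  -0.35    -0.10    -0.25     0.70]
Compute the cofactors C_ij = (−1)^(i+j)·(3×3 minor ij) of I−A; the adjugate is their transpose:
adj(I−A) = Cᵀ =
  [ 0.246500   0.100750   0.109000   0.172000]
  [ 0.117000   0.248750   0.089750   0.092500]
  [ 0.202750   0.150750   0.355750   0.217500]
  [ 0.212375   0.139750   0.194375   0.368125]
det(I−A) = Σ_j (I−A)_1j·C_1j = (1.00)(0.246500) + (-0.15)(0.117000) + (-0.05)(0.202750) + (-0.40)(0.212375) = 0.1338625
(I − A)⁻¹ = adj(I−A) / det(I−A) ≈
  [   1.8414     0.7526     0.8143     1.2849]
  [   0.8740     1.8583     0.6705     0.6910]
  [   1.5146     1.1262     2.6576     1.6248]
  [   1.5865     1.0440     1.4520     2.7500]
Δx = (I − A)⁻¹ Δd with Δd having -20 in the Furniture component and 0 elsewhere.
So Δx_2 = L_22 · (-20), where L_22 = adj(I−A)_22 / det(I−A) = 0.248750 / 0.1338625.
Δx_2 = 0.248750 × (-20) / 0.1338625 = -4.975 / 0.1338625 ≈ -37.2.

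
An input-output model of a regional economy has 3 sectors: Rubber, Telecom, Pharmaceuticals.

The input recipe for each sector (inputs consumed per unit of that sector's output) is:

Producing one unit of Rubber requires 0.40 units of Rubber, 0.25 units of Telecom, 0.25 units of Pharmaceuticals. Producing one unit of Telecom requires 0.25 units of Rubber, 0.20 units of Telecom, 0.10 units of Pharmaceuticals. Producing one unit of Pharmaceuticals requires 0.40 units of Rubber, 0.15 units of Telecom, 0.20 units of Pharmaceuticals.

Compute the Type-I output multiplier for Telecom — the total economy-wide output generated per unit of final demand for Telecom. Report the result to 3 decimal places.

m_2 = 3.291

I − A =
  [   0.60    -0.25    -0.40]
  [  -0.25     0.80    -0.15]
  [  -0.25    -0.10     0.80]
Cofactors of I−A, C_ij = (−1)^(i+j)·(minor ij) (rows/columns in the sector order above):
  C_11 = (0.80)(0.80) − (-0.15)(-0.10) = 0.6250
  C_12 = −[(-0.25)(0.80) − (-0.15)(-0.25)] = 0.2375
  C_13 = (-0.25)(-0.10) − (0.80)(-0.25) = 0.2250
  C_21 = −[(-0.25)(0.80) − (-0.40)(-0.10)] = 0.2400
  C_22 = (0.60)(0.80) − (-0.40)(-0.25) = 0.3800
  C_23 = −[(0.60)(-0.10) − (-0.25)(-0.25)] = 0.1225
  C_31 = (-0.25)(-0.15) − (-0.40)(0.80) = 0.3575
  C_32 = −[(0.60)(-0.15) − (-0.40)(-0.25)] = 0.1900
  C_33 = (0.60)(0.80) − (-0.25)(-0.25) = 0.4175
det(I−A) = Σ_j (I−A)_1j·C_1j = (0.60)(0.6250) + (-0.25)(0.2375) + (-0.40)(0.2250) = 0.225625
adj(I−A) = Cᵀ =
  [ 0.6250   0.2400   0.3575]
  [ 0.2375   0.3800   0.1900]
  [ 0.2250   0.1225   0.4175]
(I − A)⁻¹ = adj(I−A) / det(I−A) ≈
  [   2.7701     1.0637     1.5845]
  [   1.0526     1.6842     0.8421]
  [   0.9972     0.5429     1.8504]
The output multiplier for sector j is the column-j sum of the Leontief inverse (I − A)⁻¹ = adj(I−A) / det(I−A).
Column 2 of adj(I−A): (0.2400, 0.3800, 0.1225); det(I−A) = 0.225625.
m_2 = (0.2400 + 0.3800 + 0.1225) / 0.225625 = 0.7425 / 0.225625 ≈ 3.291.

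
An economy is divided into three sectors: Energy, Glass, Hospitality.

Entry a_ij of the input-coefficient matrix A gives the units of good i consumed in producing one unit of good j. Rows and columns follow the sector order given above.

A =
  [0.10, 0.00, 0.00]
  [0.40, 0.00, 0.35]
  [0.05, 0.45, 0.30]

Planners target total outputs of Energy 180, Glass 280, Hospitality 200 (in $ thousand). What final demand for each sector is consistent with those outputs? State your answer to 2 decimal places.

I − A =
  [   0.90     0.00     0.00]
  [  -0.40     1.00    -0.35]
  [  -0.05    -0.45     0.70]
d = (I − A) x:
  d_1 = (+0.90)·180 + (+0.00)·280 + (+0.00)·200 = 162.00
  d_2 = (-0.40)·180 + (+1.00)·280 + (-0.35)·200 = 138.00
  d_3 = (-0.05)·180 + (-0.45)·280 + (+0.70)·200 = 5.00

d_1 = 162.00, d_2 = 138.00, d_3 = 5.00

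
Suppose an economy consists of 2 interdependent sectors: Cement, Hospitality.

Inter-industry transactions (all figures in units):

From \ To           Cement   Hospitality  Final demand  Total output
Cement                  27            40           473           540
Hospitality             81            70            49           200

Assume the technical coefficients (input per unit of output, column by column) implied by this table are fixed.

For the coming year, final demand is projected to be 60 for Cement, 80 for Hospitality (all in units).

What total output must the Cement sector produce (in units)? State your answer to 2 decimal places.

x_1 = 93.62

Technical coefficients a_ij = z_ij / X_j:
  a_11 = 27/540 = 0.05, a_21 = 81/540 = 0.15
  a_12 = 40/200 = 0.20, a_22 = 70/200 = 0.35
I − A =
  [   0.95    -0.20]
  [  -0.15     0.65]
det(I−A) = (0.95)(0.65) − (-0.20)(-0.15) = 0.5875
adj(I−A) = [[0.65, 0.20], [0.15, 0.95]]
(I − A)⁻¹ = adj(I−A) / det(I−A) ≈
  [   1.1064     0.3404]
  [   0.2553     1.6170]
x = (I − A)⁻¹ d = adj(I−A)·d / det(I−A), with det(I−A) = 0.5875:
  x_1 = (0.65·60 + 0.20·80) / 0.5875 = 55.00 / 0.5875 ≈ 93.62
  x_2 = (0.15·60 + 0.95·80) / 0.5875 = 85.00 / 0.5875 ≈ 144.68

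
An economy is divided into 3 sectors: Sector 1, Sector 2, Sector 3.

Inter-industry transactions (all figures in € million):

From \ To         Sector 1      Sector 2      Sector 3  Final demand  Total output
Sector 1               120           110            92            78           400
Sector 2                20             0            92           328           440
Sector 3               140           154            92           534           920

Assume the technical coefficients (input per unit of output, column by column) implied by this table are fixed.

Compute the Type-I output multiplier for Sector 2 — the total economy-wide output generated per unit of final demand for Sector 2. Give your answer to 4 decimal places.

m_2 = 2.1640

Technical coefficients a_ij = z_ij / X_j:
  a_11 = 120/400 = 0.30, a_21 = 20/400 = 0.05, a_31 = 140/400 = 0.35
  a_12 = 110/440 = 0.25, a_22 = 0/440 = 0.00, a_32 = 154/440 = 0.35
  a_13 = 92/920 = 0.10, a_23 = 92/920 = 0.10, a_33 = 92/920 = 0.10
I − A =
  [   0.70    -0.25    -0.10]
  [  -0.05     1.00    -0.10]
  [  -0.35    -0.35     0.90]
Cofactors of I−A, C_ij = (−1)^(i+j)·(minor ij) (rows/columns in the sector order above):
  C_11 = (1.00)(0.90) − (-0.10)(-0.35) = 0.8650
  C_12 = −[(-0.05)(0.90) − (-0.10)(-0.35)] = 0.0800
  C_13 = (-0.05)(-0.35) − (1.00)(-0.35) = 0.3675
  C_21 = −[(-0.25)(0.90) − (-0.10)(-0.35)] = 0.2600
  C_22 = (0.70)(0.90) − (-0.10)(-0.35) = 0.5950
  C_23 = −[(0.70)(-0.35) − (-0.25)(-0.35)] = 0.3325
  C_31 = (-0.25)(-0.10) − (-0.10)(1.00) = 0.1250
  C_32 = −[(0.70)(-0.10) − (-0.10)(-0.05)] = 0.0750
  C_33 = (0.70)(1.00) − (-0.25)(-0.05) = 0.6875
det(I−A) = Σ_j (I−A)_1j·C_1j = (0.70)(0.8650) + (-0.25)(0.0800) + (-0.10)(0.3675) = 0.54875
adj(I−A) = Cᵀ =
  [ 0.8650   0.2600   0.1250]
  [ 0.0800   0.5950   0.0750]
  [ 0.3675   0.3325   0.6875]
(I − A)⁻¹ = adj(I−A) / det(I−A) ≈
  [   1.57631     0.47380     0.22779]
  [   0.14579     1.08428     0.13667]
  [   0.66970     0.60592     1.25285]
The output multiplier for sector j is the column-j sum of the Leontief inverse (I − A)⁻¹ = adj(I−A) / det(I−A).
Column 2 of adj(I−A): (0.2600, 0.5950, 0.3325); det(I−A) = 0.54875.
m_2 = (0.2600 + 0.5950 + 0.3325) / 0.54875 = 1.1875 / 0.54875 ≈ 2.1640.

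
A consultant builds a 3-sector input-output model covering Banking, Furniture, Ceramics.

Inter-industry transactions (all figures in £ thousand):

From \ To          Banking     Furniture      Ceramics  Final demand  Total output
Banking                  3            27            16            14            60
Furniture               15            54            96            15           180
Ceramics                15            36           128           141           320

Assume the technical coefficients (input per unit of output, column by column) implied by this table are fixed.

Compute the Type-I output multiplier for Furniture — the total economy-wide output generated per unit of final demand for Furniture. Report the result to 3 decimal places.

Technical coefficients a_ij = z_ij / X_j:
  a_BB = 3/60 = 0.05, a_FB = 15/60 = 0.25, a_CB = 15/60 = 0.25
  a_BF = 27/180 = 0.15, a_FF = 54/180 = 0.30, a_CF = 36/180 = 0.20
  a_BC = 16/320 = 0.05, a_FC = 96/320 = 0.30, a_CC = 128/320 = 0.40
I − A =
  [   0.95    -0.15    -0.05]
  [  -0.25     0.70    -0.30]
  [  -0.25    -0.20     0.60]
Cofactors of I−A, C_ij = (−1)^(i+j)·(minor ij) (rows/columns in the sector order above):
  C_11 = (0.70)(0.60) − (-0.30)(-0.20) = 0.3600
  C_12 = −[(-0.25)(0.60) − (-0.30)(-0.25)] = 0.2250
  C_13 = (-0.25)(-0.20) − (0.70)(-0.25) = 0.2250
  C_21 = −[(-0.15)(0.60) − (-0.05)(-0.20)] = 0.1000
  C_22 = (0.95)(0.60) − (-0.05)(-0.25) = 0.5575
  C_23 = −[(0.95)(-0.20) − (-0.15)(-0.25)] = 0.2275
  C_31 = (-0.15)(-0.30) − (-0.05)(0.70) = 0.0800
  C_32 = −[(0.95)(-0.30) − (-0.05)(-0.25)] = 0.2975
  C_33 = (0.95)(0.70) − (-0.15)(-0.25) = 0.6275
det(I−A) = Σ_j (I−A)_1j·C_1j = (0.95)(0.3600) + (-0.15)(0.2250) + (-0.05)(0.2250) = 0.2970
adj(I−A) = Cᵀ =
  [ 0.3600   0.1000   0.0800]
  [ 0.2250   0.5575   0.2975]
  [ 0.2250   0.2275   0.6275]
(I − A)⁻¹ = adj(I−A) / det(I−A) ≈
  [   1.2121     0.3367     0.2694]
  [   0.7576     1.8771     1.0017]
  [   0.7576     0.7660     2.1128]
The output multiplier for sector j is the column-j sum of the Leontief inverse (I − A)⁻¹ = adj(I−A) / det(I−A).
Column F of adj(I−A): (0.1000, 0.5575, 0.2275); det(I−A) = 0.2970.
m_F = (0.1000 + 0.5575 + 0.2275) / 0.2970 = 0.885 / 0.2970 ≈ 2.980.

m_F = 2.980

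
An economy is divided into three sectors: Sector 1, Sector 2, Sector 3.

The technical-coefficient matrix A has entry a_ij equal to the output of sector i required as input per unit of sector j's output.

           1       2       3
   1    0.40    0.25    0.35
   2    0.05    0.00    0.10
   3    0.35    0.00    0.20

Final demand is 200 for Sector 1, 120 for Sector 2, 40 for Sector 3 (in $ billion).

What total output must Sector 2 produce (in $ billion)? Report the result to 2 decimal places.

x_2 = 180.07

I − A =
  [   0.60    -0.25    -0.35]
  [  -0.05     1.00    -0.10]
  [  -0.35     0.00     0.80]
Cofactors of I−A, C_ij = (−1)^(i+j)·(minor ij) (rows/columns in the sector order above):
  C_11 = (1.00)(0.80) − (-0.10)(0.00) = 0.8000
  C_12 = −[(-0.05)(0.80) − (-0.10)(-0.35)] = 0.0750
  C_13 = (-0.05)(0.00) − (1.00)(-0.35) = 0.3500
  C_21 = −[(-0.25)(0.80) − (-0.35)(0.00)] = 0.2000
  C_22 = (0.60)(0.80) − (-0.35)(-0.35) = 0.3575
  C_23 = −[(0.60)(0.00) − (-0.25)(-0.35)] = 0.0875
  C_31 = (-0.25)(-0.10) − (-0.35)(1.00) = 0.3750
  C_32 = −[(0.60)(-0.10) − (-0.35)(-0.05)] = 0.0775
  C_33 = (0.60)(1.00) − (-0.25)(-0.05) = 0.5875
det(I−A) = Σ_j (I−A)_1j·C_1j = (0.60)(0.8000) + (-0.25)(0.0750) + (-0.35)(0.3500) = 0.33875
adj(I−A) = Cᵀ =
  [ 0.8000   0.2000   0.3750]
  [ 0.0750   0.3575   0.0775]
  [ 0.3500   0.0875   0.5875]
(I − A)⁻¹ = adj(I−A) / det(I−A) ≈
  [   2.3616     0.5904     1.1070]
  [   0.2214     1.0554     0.2288]
  [   1.0332     0.2583     1.7343]
x = (I − A)⁻¹ d = adj(I−A)·d / det(I−A), with det(I−A) = 0.33875:
  x_1 = (0.8000·200 + 0.2000·120 + 0.3750·40) / 0.33875 = 199.00 / 0.33875 ≈ 587.45
  x_2 = (0.0750·200 + 0.3575·120 + 0.0775·40) / 0.33875 = 61.00 / 0.33875 ≈ 180.07
  x_3 = (0.3500·200 + 0.0875·120 + 0.5875·40) / 0.33875 = 104.00 / 0.33875 ≈ 307.01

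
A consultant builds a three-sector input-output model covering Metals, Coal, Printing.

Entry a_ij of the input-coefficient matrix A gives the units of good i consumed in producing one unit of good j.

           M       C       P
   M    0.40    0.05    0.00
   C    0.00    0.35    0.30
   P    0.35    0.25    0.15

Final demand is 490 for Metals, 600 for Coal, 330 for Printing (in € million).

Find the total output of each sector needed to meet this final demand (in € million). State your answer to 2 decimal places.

x_M = 940.18, x_C = 1482.13, x_P = 1211.29

I − A =
  [   0.60    -0.05     0.00]
  [   0.00     0.65    -0.30]
  [  -0.35    -0.25     0.85]
Cofactors of I−A, C_ij = (−1)^(i+j)·(minor ij) (rows/columns in the sector order above):
  C_11 = (0.65)(0.85) − (-0.30)(-0.25) = 0.4775
  C_12 = −[(0.00)(0.85) − (-0.30)(-0.35)] = 0.1050
  C_13 = (0.00)(-0.25) − (0.65)(-0.35) = 0.2275
  C_21 = −[(-0.05)(0.85) − (0.00)(-0.25)] = 0.0425
  C_22 = (0.60)(0.85) − (0.00)(-0.35) = 0.5100
  C_23 = −[(0.60)(-0.25) − (-0.05)(-0.35)] = 0.1675
  C_31 = (-0.05)(-0.30) − (0.00)(0.65) = 0.0150
  C_32 = −[(0.60)(-0.30) − (0.00)(0.00)] = 0.1800
  C_33 = (0.60)(0.65) − (-0.05)(0.00) = 0.3900
det(I−A) = Σ_j (I−A)_1j·C_1j = (0.60)(0.4775) + (-0.05)(0.1050) + (0.00)(0.2275) = 0.28125
adj(I−A) = Cᵀ =
  [ 0.4775   0.0425   0.0150]
  [ 0.1050   0.5100   0.1800]
  [ 0.2275   0.1675   0.3900]
(I − A)⁻¹ = adj(I−A) / det(I−A) ≈
  [   1.6978     0.1511     0.0533]
  [   0.3733     1.8133     0.6400]
  [   0.8089     0.5956     1.3867]
x = (I − A)⁻¹ d = adj(I−A)·d / det(I−A), with det(I−A) = 0.28125:
  x_M = (0.4775·490 + 0.0425·600 + 0.0150·330) / 0.28125 = 264.425 / 0.28125 ≈ 940.18
  x_C = (0.1050·490 + 0.5100·600 + 0.1800·330) / 0.28125 = 416.85 / 0.28125 ≈ 1482.13
  x_P = (0.2275·490 + 0.1675·600 + 0.3900·330) / 0.28125 = 340.675 / 0.28125 ≈ 1211.29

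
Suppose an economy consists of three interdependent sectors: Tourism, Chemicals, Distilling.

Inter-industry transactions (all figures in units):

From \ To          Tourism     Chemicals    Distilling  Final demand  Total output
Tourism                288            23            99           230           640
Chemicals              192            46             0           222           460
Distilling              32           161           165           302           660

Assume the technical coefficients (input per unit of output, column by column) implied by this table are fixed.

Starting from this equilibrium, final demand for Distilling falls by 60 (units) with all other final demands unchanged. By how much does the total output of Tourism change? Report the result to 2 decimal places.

Δx_T = -24.00

Technical coefficients a_ij = z_ij / X_j:
  a_TT = 288/640 = 0.45, a_CT = 192/640 = 0.30, a_DT = 32/640 = 0.05
  a_TC = 23/460 = 0.05, a_CC = 46/460 = 0.10, a_DC = 161/460 = 0.35
  a_TD = 99/660 = 0.15, a_CD = 0/660 = 0.00, a_DD = 165/660 = 0.25
I − A =
  [   0.55    -0.05    -0.15]
  [  -0.30     0.90     0.00]
  [  -0.05    -0.35     0.75]
Cofactors of I−A, C_ij = (−1)^(i+j)·(minor ij) (rows/columns in the sector order above):
  C_11 = (0.90)(0.75) − (0.00)(-0.35) = 0.6750
  C_12 = −[(-0.30)(0.75) − (0.00)(-0.05)] = 0.2250
  C_13 = (-0.30)(-0.35) − (0.90)(-0.05) = 0.1500
  C_21 = −[(-0.05)(0.75) − (-0.15)(-0.35)] = 0.0900
  C_22 = (0.55)(0.75) − (-0.15)(-0.05) = 0.4050
  C_23 = −[(0.55)(-0.35) − (-0.05)(-0.05)] = 0.1950
  C_31 = (-0.05)(0.00) − (-0.15)(0.90) = 0.1350
  C_32 = −[(0.55)(0.00) − (-0.15)(-0.30)] = 0.0450
  C_33 = (0.55)(0.90) − (-0.05)(-0.30) = 0.4800
det(I−A) = Σ_j (I−A)_1j·C_1j = (0.55)(0.6750) + (-0.05)(0.2250) + (-0.15)(0.1500) = 0.3375
adj(I−A) = Cᵀ =
  [ 0.6750   0.0900   0.1350]
  [ 0.2250   0.4050   0.0450]
  [ 0.1500   0.1950   0.4800]
(I − A)⁻¹ = adj(I−A) / det(I−A) ≈
  [   2.0000     0.2667     0.4000]
  [   0.6667     1.2000     0.1333]
  [   0.4444     0.5778     1.4222]
Δx = (I − A)⁻¹ Δd with Δd having -60 in the Distilling component and 0 elsewhere.
So Δx_T = L_TD · (-60), where L_TD = adj(I−A)_TD / det(I−A) = 0.1350 / 0.3375.
Δx_T = 0.1350 × (-60) / 0.3375 = -8.10 / 0.3375 = -24.00.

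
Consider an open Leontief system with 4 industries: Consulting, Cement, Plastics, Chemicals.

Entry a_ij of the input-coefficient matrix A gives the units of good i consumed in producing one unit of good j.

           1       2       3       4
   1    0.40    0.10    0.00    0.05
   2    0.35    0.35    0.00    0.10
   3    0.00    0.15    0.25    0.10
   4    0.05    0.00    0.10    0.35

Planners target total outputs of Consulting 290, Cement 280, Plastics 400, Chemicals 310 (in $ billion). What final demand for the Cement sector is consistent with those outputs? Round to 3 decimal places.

I − A =
  [   0.60    -0.10     0.00    -0.05]
  [  -0.35     0.65     0.00    -0.10]
  [   0.00    -0.15     0.75    -0.10]
  [  -0.05     0.00    -0.10     0.65]
d = (I − A) x:
  d_1 = (+0.60)·290 + (-0.10)·280 + (+0.00)·400 + (-0.05)·310 = 130.500
  d_2 = (-0.35)·290 + (+0.65)·280 + (+0.00)·400 + (-0.10)·310 = 49.500
  d_3 = (+0.00)·290 + (-0.15)·280 + (+0.75)·400 + (-0.10)·310 = 227.000
  d_4 = (-0.05)·290 + (+0.00)·280 + (-0.10)·400 + (+0.65)·310 = 147.000

d_2 = 49.500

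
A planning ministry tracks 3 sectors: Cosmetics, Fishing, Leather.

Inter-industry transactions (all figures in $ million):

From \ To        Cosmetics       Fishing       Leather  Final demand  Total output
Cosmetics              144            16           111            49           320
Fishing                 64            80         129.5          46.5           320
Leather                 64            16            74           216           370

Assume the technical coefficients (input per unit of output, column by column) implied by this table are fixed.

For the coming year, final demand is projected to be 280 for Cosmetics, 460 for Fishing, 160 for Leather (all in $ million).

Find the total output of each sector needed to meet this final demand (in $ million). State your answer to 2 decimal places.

Technical coefficients a_ij = z_ij / X_j:
  a_11 = 144/320 = 0.45, a_21 = 64/320 = 0.20, a_31 = 64/320 = 0.20
  a_12 = 16/320 = 0.05, a_22 = 80/320 = 0.25, a_32 = 16/320 = 0.05
  a_13 = 111/370 = 0.30, a_23 = 129.5/370 = 0.35, a_33 = 74/370 = 0.20
I − A =
  [   0.55    -0.05    -0.30]
  [  -0.20     0.75    -0.35]
  [  -0.20    -0.05     0.80]
Cofactors of I−A, C_ij = (−1)^(i+j)·(minor ij) (rows/columns in the sector order above):
  C_11 = (0.75)(0.80) − (-0.35)(-0.05) = 0.5825
  C_12 = −[(-0.20)(0.80) − (-0.35)(-0.20)] = 0.2300
  C_13 = (-0.20)(-0.05) − (0.75)(-0.20) = 0.1600
  C_21 = −[(-0.05)(0.80) − (-0.30)(-0.05)] = 0.0550
  C_22 = (0.55)(0.80) − (-0.30)(-0.20) = 0.3800
  C_23 = −[(0.55)(-0.05) − (-0.05)(-0.20)] = 0.0375
  C_31 = (-0.05)(-0.35) − (-0.30)(0.75) = 0.2425
  C_32 = −[(0.55)(-0.35) − (-0.30)(-0.20)] = 0.2525
  C_33 = (0.55)(0.75) − (-0.05)(-0.20) = 0.4025
det(I−A) = Σ_j (I−A)_1j·C_1j = (0.55)(0.5825) + (-0.05)(0.2300) + (-0.30)(0.1600) = 0.260875
adj(I−A) = Cᵀ =
  [ 0.5825   0.0550   0.2425]
  [ 0.2300   0.3800   0.2525]
  [ 0.1600   0.0375   0.4025]
(I − A)⁻¹ = adj(I−A) / det(I−A) ≈
  [   2.2329     0.2108     0.9296]
  [   0.8816     1.4566     0.9679]
  [   0.6133     0.1437     1.5429]
x = (I − A)⁻¹ d = adj(I−A)·d / det(I−A), with det(I−A) = 0.260875:
  x_1 = (0.5825·280 + 0.0550·460 + 0.2425·160) / 0.260875 = 227.20 / 0.260875 ≈ 870.92
  x_2 = (0.2300·280 + 0.3800·460 + 0.2525·160) / 0.260875 = 279.60 / 0.260875 ≈ 1071.78
  x_3 = (0.1600·280 + 0.0375·460 + 0.4025·160) / 0.260875 = 126.45 / 0.260875 ≈ 484.71

x_1 = 870.92, x_2 = 1071.78, x_3 = 484.71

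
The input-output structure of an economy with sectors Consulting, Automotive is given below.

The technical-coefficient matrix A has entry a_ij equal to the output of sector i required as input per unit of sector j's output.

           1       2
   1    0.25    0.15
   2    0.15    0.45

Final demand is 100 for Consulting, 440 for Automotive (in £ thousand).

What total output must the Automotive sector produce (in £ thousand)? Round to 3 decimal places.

x_2 = 884.615

I − A =
  [   0.75    -0.15]
  [  -0.15     0.55]
det(I−A) = (0.75)(0.55) − (-0.15)(-0.15) = 0.3900
adj(I−A) = [[0.55, 0.15], [0.15, 0.75]]
(I − A)⁻¹ = adj(I−A) / det(I−A) ≈
  [   1.4103     0.3846]
  [   0.3846     1.9231]
x = (I − A)⁻¹ d = adj(I−A)·d / det(I−A), with det(I−A) = 0.3900:
  x_1 = (0.55·100 + 0.15·440) / 0.3900 = 121.00 / 0.3900 ≈ 310.256
  x_2 = (0.15·100 + 0.75·440) / 0.3900 = 345.00 / 0.3900 ≈ 884.615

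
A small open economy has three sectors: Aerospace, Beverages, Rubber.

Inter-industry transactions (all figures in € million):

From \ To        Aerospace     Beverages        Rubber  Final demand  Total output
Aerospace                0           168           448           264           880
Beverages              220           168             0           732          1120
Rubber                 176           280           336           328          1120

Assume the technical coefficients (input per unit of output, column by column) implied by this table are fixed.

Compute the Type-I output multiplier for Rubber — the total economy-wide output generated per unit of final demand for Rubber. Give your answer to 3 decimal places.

Technical coefficients a_ij = z_ij / X_j:
  a_11 = 0/880 = 0.00, a_21 = 220/880 = 0.25, a_31 = 176/880 = 0.20
  a_12 = 168/1120 = 0.15, a_22 = 168/1120 = 0.15, a_32 = 280/1120 = 0.25
  a_13 = 448/1120 = 0.40, a_23 = 0/1120 = 0.00, a_33 = 336/1120 = 0.30
I − A =
  [   1.00    -0.15    -0.40]
  [  -0.25     0.85     0.00]
  [  -0.20    -0.25     0.70]
Cofactors of I−A, C_ij = (−1)^(i+j)·(minor ij) (rows/columns in the sector order above):
  C_11 = (0.85)(0.70) − (0.00)(-0.25) = 0.5950
  C_12 = −[(-0.25)(0.70) − (0.00)(-0.20)] = 0.1750
  C_13 = (-0.25)(-0.25) − (0.85)(-0.20) = 0.2325
  C_21 = −[(-0.15)(0.70) − (-0.40)(-0.25)] = 0.2050
  C_22 = (1.00)(0.70) − (-0.40)(-0.20) = 0.6200
  C_23 = −[(1.00)(-0.25) − (-0.15)(-0.20)] = 0.2800
  C_31 = (-0.15)(0.00) − (-0.40)(0.85) = 0.3400
  C_32 = −[(1.00)(0.00) − (-0.40)(-0.25)] = 0.1000
  C_33 = (1.00)(0.85) − (-0.15)(-0.25) = 0.8125
det(I−A) = Σ_j (I−A)_1j·C_1j = (1.00)(0.5950) + (-0.15)(0.1750) + (-0.40)(0.2325) = 0.47575
adj(I−A) = Cᵀ =
  [ 0.5950   0.2050   0.3400]
  [ 0.1750   0.6200   0.1000]
  [ 0.2325   0.2800   0.8125]
(I − A)⁻¹ = adj(I−A) / det(I−A) ≈
  [   1.2507     0.4309     0.7147]
  [   0.3678     1.3032     0.2102]
  [   0.4887     0.5885     1.7078]
The output multiplier for sector j is the column-j sum of the Leontief inverse (I − A)⁻¹ = adj(I−A) / det(I−A).
Column 3 of adj(I−A): (0.3400, 0.1000, 0.8125); det(I−A) = 0.47575.
m_3 = (0.3400 + 0.1000 + 0.8125) / 0.47575 = 1.2525 / 0.47575 ≈ 2.633.

m_3 = 2.633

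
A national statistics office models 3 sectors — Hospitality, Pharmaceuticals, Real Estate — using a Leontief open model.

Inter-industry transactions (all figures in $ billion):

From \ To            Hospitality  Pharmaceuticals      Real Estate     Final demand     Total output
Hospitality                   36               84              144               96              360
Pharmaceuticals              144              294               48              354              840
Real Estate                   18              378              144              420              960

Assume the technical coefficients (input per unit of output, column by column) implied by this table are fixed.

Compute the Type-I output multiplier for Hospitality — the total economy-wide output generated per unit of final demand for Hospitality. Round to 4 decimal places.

m_H = 2.6407

Technical coefficients a_ij = z_ij / X_j:
  a_HH = 36/360 = 0.10, a_PH = 144/360 = 0.40, a_RH = 18/360 = 0.05
  a_HP = 84/840 = 0.10, a_PP = 294/840 = 0.35, a_RP = 378/840 = 0.45
  a_HR = 144/960 = 0.15, a_PR = 48/960 = 0.05, a_RR = 144/960 = 0.15
I − A =
  [   0.90    -0.10    -0.15]
  [  -0.40     0.65    -0.05]
  [  -0.05    -0.45     0.85]
Cofactors of I−A, C_ij = (−1)^(i+j)·(minor ij) (rows/columns in the sector order above):
  C_11 = (0.65)(0.85) − (-0.05)(-0.45) = 0.5300
  C_12 = −[(-0.40)(0.85) − (-0.05)(-0.05)] = 0.3425
  C_13 = (-0.40)(-0.45) − (0.65)(-0.05) = 0.2125
  C_21 = −[(-0.10)(0.85) − (-0.15)(-0.45)] = 0.1525
  C_22 = (0.90)(0.85) − (-0.15)(-0.05) = 0.7575
  C_23 = −[(0.90)(-0.45) − (-0.10)(-0.05)] = 0.4100
  C_31 = (-0.10)(-0.05) − (-0.15)(0.65) = 0.1025
  C_32 = −[(0.90)(-0.05) − (-0.15)(-0.40)] = 0.1050
  C_33 = (0.90)(0.65) − (-0.10)(-0.40) = 0.5450
det(I−A) = Σ_j (I−A)_1j·C_1j = (0.90)(0.5300) + (-0.10)(0.3425) + (-0.15)(0.2125) = 0.410875
adj(I−A) = Cᵀ =
  [ 0.5300   0.1525   0.1025]
  [ 0.3425   0.7575   0.1050]
  [ 0.2125   0.4100   0.5450]
(I − A)⁻¹ = adj(I−A) / det(I−A) ≈
  [   1.28993     0.37116     0.24947]
  [   0.83359     1.84363     0.25555]
  [   0.51719     0.99787     1.32644]
The output multiplier for sector j is the column-j sum of the Leontief inverse (I − A)⁻¹ = adj(I−A) / det(I−A).
Column H of adj(I−A): (0.5300, 0.3425, 0.2125); det(I−A) = 0.410875.
m_H = (0.5300 + 0.3425 + 0.2125) / 0.410875 = 1.085 / 0.410875 ≈ 2.6407.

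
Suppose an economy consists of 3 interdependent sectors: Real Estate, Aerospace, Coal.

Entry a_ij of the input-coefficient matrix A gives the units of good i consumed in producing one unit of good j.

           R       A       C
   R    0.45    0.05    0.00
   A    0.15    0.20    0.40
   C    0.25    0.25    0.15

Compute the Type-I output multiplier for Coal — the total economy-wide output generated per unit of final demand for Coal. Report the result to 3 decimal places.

I − A =
  [   0.55    -0.05     0.00]
  [  -0.15     0.80    -0.40]
  [  -0.25    -0.25     0.85]
Cofactors of I−A, C_ij = (−1)^(i+j)·(minor ij) (rows/columns in the sector order above):
  C_11 = (0.80)(0.85) − (-0.40)(-0.25) = 0.5800
  C_12 = −[(-0.15)(0.85) − (-0.40)(-0.25)] = 0.2275
  C_13 = (-0.15)(-0.25) − (0.80)(-0.25) = 0.2375
  C_21 = −[(-0.05)(0.85) − (0.00)(-0.25)] = 0.0425
  C_22 = (0.55)(0.85) − (0.00)(-0.25) = 0.4675
  C_23 = −[(0.55)(-0.25) − (-0.05)(-0.25)] = 0.1500
  C_31 = (-0.05)(-0.40) − (0.00)(0.80) = 0.0200
  C_32 = −[(0.55)(-0.40) − (0.00)(-0.15)] = 0.2200
  C_33 = (0.55)(0.80) − (-0.05)(-0.15) = 0.4325
det(I−A) = Σ_j (I−A)_1j·C_1j = (0.55)(0.5800) + (-0.05)(0.2275) + (0.00)(0.2375) = 0.307625
adj(I−A) = Cᵀ =
  [ 0.5800   0.0425   0.0200]
  [ 0.2275   0.4675   0.2200]
  [ 0.2375   0.1500   0.4325]
(I − A)⁻¹ = adj(I−A) / det(I−A) ≈
  [   1.8854     0.1382     0.0650]
  [   0.7395     1.5197     0.7152]
  [   0.7720     0.4876     1.4059]
The output multiplier for sector j is the column-j sum of the Leontief inverse (I − A)⁻¹ = adj(I−A) / det(I−A).
Column C of adj(I−A): (0.0200, 0.2200, 0.4325); det(I−A) = 0.307625.
m_C = (0.0200 + 0.2200 + 0.4325) / 0.307625 = 0.6725 / 0.307625 ≈ 2.186.

m_C = 2.186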